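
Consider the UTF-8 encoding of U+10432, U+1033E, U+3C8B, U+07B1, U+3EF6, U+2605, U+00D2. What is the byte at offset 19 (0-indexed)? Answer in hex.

0xC3

U+10432 → 4-byte form F0 90 90 B2 at offsets 0–3.
U+1033E → 4-byte form F0 90 8C BE at offsets 4–7.
U+3C8B → 3-byte form E3 B2 8B at offsets 8–10.
U+07B1 → 2-byte form DE B1 at offsets 11–12.
U+3EF6 → 3-byte form E3 BB B6 at offsets 13–15.
U+2605 → 3-byte form E2 98 85 at offsets 16–18.
U+00D2 → 2-byte form C3 92 at offsets 19–20.
Offset 19 falls in char 7's range; it's byte 1 of C3 92 = 0xC3.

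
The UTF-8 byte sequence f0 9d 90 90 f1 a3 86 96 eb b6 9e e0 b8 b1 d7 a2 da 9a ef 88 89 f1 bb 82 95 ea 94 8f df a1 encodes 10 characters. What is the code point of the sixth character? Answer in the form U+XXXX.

U+069A

Offset 0: leading byte 0xF0 = 11110000 → 4-byte char #1 = F0 9D 90 90.
Offset 4: leading byte 0xF1 = 11110001 → 4-byte char #2 = F1 A3 86 96.
Offset 8: leading byte 0xEB = 11101011 → 3-byte char #3 = EB B6 9E.
Offset 11: leading byte 0xE0 = 11100000 → 3-byte char #4 = E0 B8 B1.
Offset 14: leading byte 0xD7 = 11010111 → 2-byte char #5 = D7 A2.
Offset 16: leading byte 0xDA = 11011010 → 2-byte char #6 = DA 9A.
Leading byte 0xDA = 11011010 matches 110xxxxx → 2-byte sequence.
Byte 1: 0xDA = 11011010, payload 11010 (5 bits).
Byte 2: 0x9A = 10011010 (10xxxxxx ✓), payload 011010.
Concatenate: 11010011010 = 0x69A (11 bits → U+069A).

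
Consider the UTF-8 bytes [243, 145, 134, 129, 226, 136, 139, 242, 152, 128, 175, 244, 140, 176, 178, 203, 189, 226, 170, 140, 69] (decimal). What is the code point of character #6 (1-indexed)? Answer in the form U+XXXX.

U+2A8C

Offset 0: leading byte 0xF3 = 11110011 → 4-byte char #1 = F3 91 86 81.
Offset 4: leading byte 0xE2 = 11100010 → 3-byte char #2 = E2 88 8B.
Offset 7: leading byte 0xF2 = 11110010 → 4-byte char #3 = F2 98 80 AF.
Offset 11: leading byte 0xF4 = 11110100 → 4-byte char #4 = F4 8C B0 B2.
Offset 15: leading byte 0xCB = 11001011 → 2-byte char #5 = CB BD.
Offset 17: leading byte 0xE2 = 11100010 → 3-byte char #6 = E2 AA 8C.
Leading byte 0xE2 = 11100010 matches 1110xxxx → 3-byte sequence.
Byte 1: 0xE2 = 11100010, payload 0010 (4 bits).
Byte 2: 0xAA = 10101010 (10xxxxxx ✓), payload 101010.
Byte 3: 0x8C = 10001100 (10xxxxxx ✓), payload 001100.
Concatenate: 0010101010001100 = 0x2A8C (16 bits → U+2A8C).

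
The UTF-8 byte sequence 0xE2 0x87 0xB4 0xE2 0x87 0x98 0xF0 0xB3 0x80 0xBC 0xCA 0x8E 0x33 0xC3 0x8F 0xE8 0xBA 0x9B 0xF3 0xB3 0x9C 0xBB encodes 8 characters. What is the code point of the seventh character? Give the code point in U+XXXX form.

U+8E9B

Offset 0: leading byte 0xE2 = 11100010 → 3-byte char #1 = E2 87 B4.
Offset 3: leading byte 0xE2 = 11100010 → 3-byte char #2 = E2 87 98.
Offset 6: leading byte 0xF0 = 11110000 → 4-byte char #3 = F0 B3 80 BC.
Offset 10: leading byte 0xCA = 11001010 → 2-byte char #4 = CA 8E.
Offset 12: leading byte 0x33 = 00110011 → 1-byte char #5 = 33.
Offset 13: leading byte 0xC3 = 11000011 → 2-byte char #6 = C3 8F.
Offset 15: leading byte 0xE8 = 11101000 → 3-byte char #7 = E8 BA 9B.
Leading byte 0xE8 = 11101000 matches 1110xxxx → 3-byte sequence.
Byte 1: 0xE8 = 11101000, payload 1000 (4 bits).
Byte 2: 0xBA = 10111010 (10xxxxxx ✓), payload 111010.
Byte 3: 0x9B = 10011011 (10xxxxxx ✓), payload 011011.
Concatenate: 1000111010011011 = 0x8E9B (16 bits → U+8E9B).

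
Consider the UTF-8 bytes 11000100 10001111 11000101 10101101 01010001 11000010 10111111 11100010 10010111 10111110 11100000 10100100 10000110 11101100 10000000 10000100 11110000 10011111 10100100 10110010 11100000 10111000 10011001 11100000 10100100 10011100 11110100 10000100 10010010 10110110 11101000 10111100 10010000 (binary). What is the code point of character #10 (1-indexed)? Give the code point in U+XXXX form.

Offset 0: leading byte 0xC4 = 11000100 → 2-byte char #1 = C4 8F.
Offset 2: leading byte 0xC5 = 11000101 → 2-byte char #2 = C5 AD.
Offset 4: leading byte 0x51 = 01010001 → 1-byte char #3 = 51.
Offset 5: leading byte 0xC2 = 11000010 → 2-byte char #4 = C2 BF.
Offset 7: leading byte 0xE2 = 11100010 → 3-byte char #5 = E2 97 BE.
Offset 10: leading byte 0xE0 = 11100000 → 3-byte char #6 = E0 A4 86.
Offset 13: leading byte 0xEC = 11101100 → 3-byte char #7 = EC 80 84.
Offset 16: leading byte 0xF0 = 11110000 → 4-byte char #8 = F0 9F A4 B2.
Offset 20: leading byte 0xE0 = 11100000 → 3-byte char #9 = E0 B8 99.
Offset 23: leading byte 0xE0 = 11100000 → 3-byte char #10 = E0 A4 9C.
Leading byte 0xE0 = 11100000 matches 1110xxxx → 3-byte sequence.
Byte 1: 0xE0 = 11100000, payload 0000 (4 bits).
Byte 2: 0xA4 = 10100100 (10xxxxxx ✓), payload 100100.
Byte 3: 0x9C = 10011100 (10xxxxxx ✓), payload 011100.
Concatenate: 0000100100011100 = 0x91C (16 bits → U+091C).

U+091C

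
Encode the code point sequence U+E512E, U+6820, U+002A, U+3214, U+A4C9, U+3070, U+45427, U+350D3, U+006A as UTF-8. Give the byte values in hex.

F3 A5 84 AE E6 A0 A0 2A E3 88 94 EA 93 89 E3 81 B0 F1 85 90 A7 F0 B5 83 93 6A

U+E512E: 4-byte form → F3 A5 84 AE.
U+6820: 3-byte form → E6 A0 A0.
U+002A: 1-byte form → 2A.
U+3214: 3-byte form → E3 88 94.
U+A4C9: 3-byte form → EA 93 89.
U+3070: 3-byte form → E3 81 B0.
U+45427: 4-byte form → F1 85 90 A7.
U+350D3: 4-byte form → F0 B5 83 93.
U+006A: 1-byte form → 6A.
Concatenated (26 bytes): F3 A5 84 AE E6 A0 A0 2A E3 88 94 EA 93 89 E3 81 B0 F1 85 90 A7 F0 B5 83 93 6A.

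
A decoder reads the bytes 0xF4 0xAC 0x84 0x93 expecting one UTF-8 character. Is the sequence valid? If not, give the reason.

invalid (encodes a value above U+10FFFF)

Leading byte 0xF4 = 11110100 → 4-byte form.
Payload = 0x12C113, which exceeds U+10FFFF, the maximum Unicode code point. (Leading bytes F5–FF, or F4 followed by ≥ 0x90, are invalid.)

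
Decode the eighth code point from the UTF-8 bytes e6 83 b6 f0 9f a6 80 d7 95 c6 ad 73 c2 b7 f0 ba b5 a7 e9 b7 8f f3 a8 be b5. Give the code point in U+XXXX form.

Offset 0: leading byte 0xE6 = 11100110 → 3-byte char #1 = E6 83 B6.
Offset 3: leading byte 0xF0 = 11110000 → 4-byte char #2 = F0 9F A6 80.
Offset 7: leading byte 0xD7 = 11010111 → 2-byte char #3 = D7 95.
Offset 9: leading byte 0xC6 = 11000110 → 2-byte char #4 = C6 AD.
Offset 11: leading byte 0x73 = 01110011 → 1-byte char #5 = 73.
Offset 12: leading byte 0xC2 = 11000010 → 2-byte char #6 = C2 B7.
Offset 14: leading byte 0xF0 = 11110000 → 4-byte char #7 = F0 BA B5 A7.
Offset 18: leading byte 0xE9 = 11101001 → 3-byte char #8 = E9 B7 8F.
Leading byte 0xE9 = 11101001 matches 1110xxxx → 3-byte sequence.
Byte 1: 0xE9 = 11101001, payload 1001 (4 bits).
Byte 2: 0xB7 = 10110111 (10xxxxxx ✓), payload 110111.
Byte 3: 0x8F = 10001111 (10xxxxxx ✓), payload 001111.
Concatenate: 1001110111001111 = 0x9DCF (16 bits → U+9DCF).

U+9DCF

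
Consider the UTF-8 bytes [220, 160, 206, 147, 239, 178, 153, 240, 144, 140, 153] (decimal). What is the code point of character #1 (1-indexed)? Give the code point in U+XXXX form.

U+0720

Offset 0: leading byte 0xDC = 11011100 → 2-byte char #1 = DC A0.
Leading byte 0xDC = 11011100 matches 110xxxxx → 2-byte sequence.
Byte 1: 0xDC = 11011100, payload 11100 (5 bits).
Byte 2: 0xA0 = 10100000 (10xxxxxx ✓), payload 100000.
Concatenate: 11100100000 = 0x720 (11 bits → U+0720).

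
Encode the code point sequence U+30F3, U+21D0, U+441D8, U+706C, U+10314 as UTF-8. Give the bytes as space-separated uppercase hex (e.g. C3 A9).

E3 83 B3 E2 87 90 F1 84 87 98 E7 81 AC F0 90 8C 94

U+30F3: 3-byte form → E3 83 B3.
U+21D0: 3-byte form → E2 87 90.
U+441D8: 4-byte form → F1 84 87 98.
U+706C: 3-byte form → E7 81 AC.
U+10314: 4-byte form → F0 90 8C 94.
Concatenated (17 bytes): E3 83 B3 E2 87 90 F1 84 87 98 E7 81 AC F0 90 8C 94.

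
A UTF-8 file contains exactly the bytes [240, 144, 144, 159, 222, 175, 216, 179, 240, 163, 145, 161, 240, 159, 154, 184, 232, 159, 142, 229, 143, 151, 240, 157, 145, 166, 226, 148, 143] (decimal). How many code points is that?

Byte at offset 0: 0xF0 = 11110000 → 4-byte char (#1). Advance 4.
Byte at offset 4: 0xDE = 11011110 → 2-byte char (#2). Advance 2.
Byte at offset 6: 0xD8 = 11011000 → 2-byte char (#3). Advance 2.
Byte at offset 8: 0xF0 = 11110000 → 4-byte char (#4). Advance 4.
Byte at offset 12: 0xF0 = 11110000 → 4-byte char (#5). Advance 4.
Byte at offset 16: 0xE8 = 11101000 → 3-byte char (#6). Advance 3.
Byte at offset 19: 0xE5 = 11100101 → 3-byte char (#7). Advance 3.
Byte at offset 22: 0xF0 = 11110000 → 4-byte char (#8). Advance 4.
Byte at offset 26: 0xE2 = 11100010 → 3-byte char (#9). Advance 3.
Reached end at offset 29 after 9 code points.

9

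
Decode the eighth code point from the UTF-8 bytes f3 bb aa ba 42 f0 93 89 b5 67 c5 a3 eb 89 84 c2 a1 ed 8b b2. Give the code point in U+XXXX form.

U+D2F2

Offset 0: leading byte 0xF3 = 11110011 → 4-byte char #1 = F3 BB AA BA.
Offset 4: leading byte 0x42 = 01000010 → 1-byte char #2 = 42.
Offset 5: leading byte 0xF0 = 11110000 → 4-byte char #3 = F0 93 89 B5.
Offset 9: leading byte 0x67 = 01100111 → 1-byte char #4 = 67.
Offset 10: leading byte 0xC5 = 11000101 → 2-byte char #5 = C5 A3.
Offset 12: leading byte 0xEB = 11101011 → 3-byte char #6 = EB 89 84.
Offset 15: leading byte 0xC2 = 11000010 → 2-byte char #7 = C2 A1.
Offset 17: leading byte 0xED = 11101101 → 3-byte char #8 = ED 8B B2.
Leading byte 0xED = 11101101 matches 1110xxxx → 3-byte sequence.
Byte 1: 0xED = 11101101, payload 1101 (4 bits).
Byte 2: 0x8B = 10001011 (10xxxxxx ✓), payload 001011.
Byte 3: 0xB2 = 10110010 (10xxxxxx ✓), payload 110010.
Concatenate: 1101001011110010 = 0xD2F2 (16 bits → U+D2F2).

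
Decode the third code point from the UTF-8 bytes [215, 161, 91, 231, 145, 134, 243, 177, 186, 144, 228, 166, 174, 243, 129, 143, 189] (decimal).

U+7446

Offset 0: leading byte 0xD7 = 11010111 → 2-byte char #1 = D7 A1.
Offset 2: leading byte 0x5B = 01011011 → 1-byte char #2 = 5B.
Offset 3: leading byte 0xE7 = 11100111 → 3-byte char #3 = E7 91 86.
Leading byte 0xE7 = 11100111 matches 1110xxxx → 3-byte sequence.
Byte 1: 0xE7 = 11100111, payload 0111 (4 bits).
Byte 2: 0x91 = 10010001 (10xxxxxx ✓), payload 010001.
Byte 3: 0x86 = 10000110 (10xxxxxx ✓), payload 000110.
Concatenate: 0111010001000110 = 0x7446 (16 bits → U+7446).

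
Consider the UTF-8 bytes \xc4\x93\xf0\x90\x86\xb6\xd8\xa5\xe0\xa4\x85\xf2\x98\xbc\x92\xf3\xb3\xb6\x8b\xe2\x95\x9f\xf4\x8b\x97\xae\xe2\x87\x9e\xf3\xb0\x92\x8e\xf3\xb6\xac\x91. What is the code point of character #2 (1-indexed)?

U+101B6

Offset 0: leading byte 0xC4 = 11000100 → 2-byte char #1 = C4 93.
Offset 2: leading byte 0xF0 = 11110000 → 4-byte char #2 = F0 90 86 B6.
Leading byte 0xF0 = 11110000 matches 11110xxx → 4-byte sequence.
Byte 1: 0xF0 = 11110000, payload 000 (3 bits).
Byte 2: 0x90 = 10010000 (10xxxxxx ✓), payload 010000.
Byte 3: 0x86 = 10000110 (10xxxxxx ✓), payload 000110.
Byte 4: 0xB6 = 10110110 (10xxxxxx ✓), payload 110110.
Concatenate: 000010000000110110110 = 0x101B6 (21 bits → U+101B6).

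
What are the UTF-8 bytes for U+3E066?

U+3E066 = 0x3E066 = 254054 decimal. In range U+10000–U+10FFFF → 4-byte form: 11110xxx 10xxxxxx 10xxxxxx 10xxxxxx.
Binary (21 bits): 000111110000001100110.
Split 3+6+6+6: 000 | 111110 | 000001 | 100110.
Byte 1: 11110000 = 0xF0.
Byte 2: 10111110 = 0xBE.
Byte 3: 10000001 = 0x81.
Byte 4: 10100110 = 0xA6.

F0 BE 81 A6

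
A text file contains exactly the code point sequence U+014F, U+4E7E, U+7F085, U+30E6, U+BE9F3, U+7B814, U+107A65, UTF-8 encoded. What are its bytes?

C5 8F E4 B9 BE F1 BF 82 85 E3 83 A6 F2 BE A7 B3 F1 BB A0 94 F4 87 A9 A5

U+014F: 2-byte form → C5 8F.
U+4E7E: 3-byte form → E4 B9 BE.
U+7F085: 4-byte form → F1 BF 82 85.
U+30E6: 3-byte form → E3 83 A6.
U+BE9F3: 4-byte form → F2 BE A7 B3.
U+7B814: 4-byte form → F1 BB A0 94.
U+107A65: 4-byte form → F4 87 A9 A5.
Concatenated (24 bytes): C5 8F E4 B9 BE F1 BF 82 85 E3 83 A6 F2 BE A7 B3 F1 BB A0 94 F4 87 A9 A5.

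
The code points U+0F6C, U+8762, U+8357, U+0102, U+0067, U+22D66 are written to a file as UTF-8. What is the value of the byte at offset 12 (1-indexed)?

1-indexed offset 12 is 0-indexed offset 11.
U+0F6C → 3-byte form E0 BD AC at offsets 0–2.
U+8762 → 3-byte form E8 9D A2 at offsets 3–5.
U+8357 → 3-byte form E8 8D 97 at offsets 6–8.
U+0102 → 2-byte form C4 82 at offsets 9–10.
U+0067 → 1-byte form 67 at offsets 11–11.
Offset 11 falls in char 5's range; it's byte 1 of 67 = 0x67.

0x67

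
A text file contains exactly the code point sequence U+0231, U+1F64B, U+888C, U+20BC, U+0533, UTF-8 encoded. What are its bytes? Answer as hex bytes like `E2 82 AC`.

U+0231: 2-byte form → C8 B1.
U+1F64B: 4-byte form → F0 9F 99 8B.
U+888C: 3-byte form → E8 A2 8C.
U+20BC: 3-byte form → E2 82 BC.
U+0533: 2-byte form → D4 B3.
Concatenated (14 bytes): C8 B1 F0 9F 99 8B E8 A2 8C E2 82 BC D4 B3.

C8 B1 F0 9F 99 8B E8 A2 8C E2 82 BC D4 B3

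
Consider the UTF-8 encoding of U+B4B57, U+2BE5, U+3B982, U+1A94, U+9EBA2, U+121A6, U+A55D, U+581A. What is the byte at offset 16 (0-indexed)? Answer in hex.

0xAE

U+B4B57 → 4-byte form F2 B4 AD 97 at offsets 0–3.
U+2BE5 → 3-byte form E2 AF A5 at offsets 4–6.
U+3B982 → 4-byte form F0 BB A6 82 at offsets 7–10.
U+1A94 → 3-byte form E1 AA 94 at offsets 11–13.
U+9EBA2 → 4-byte form F2 9E AE A2 at offsets 14–17.
Offset 16 falls in char 5's range; it's byte 3 of F2 9E AE A2 = 0xAE.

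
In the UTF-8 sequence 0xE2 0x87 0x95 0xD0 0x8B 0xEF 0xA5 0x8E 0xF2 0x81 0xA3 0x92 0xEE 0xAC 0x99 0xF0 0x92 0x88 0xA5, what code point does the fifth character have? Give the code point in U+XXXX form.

Offset 0: leading byte 0xE2 = 11100010 → 3-byte char #1 = E2 87 95.
Offset 3: leading byte 0xD0 = 11010000 → 2-byte char #2 = D0 8B.
Offset 5: leading byte 0xEF = 11101111 → 3-byte char #3 = EF A5 8E.
Offset 8: leading byte 0xF2 = 11110010 → 4-byte char #4 = F2 81 A3 92.
Offset 12: leading byte 0xEE = 11101110 → 3-byte char #5 = EE AC 99.
Leading byte 0xEE = 11101110 matches 1110xxxx → 3-byte sequence.
Byte 1: 0xEE = 11101110, payload 1110 (4 bits).
Byte 2: 0xAC = 10101100 (10xxxxxx ✓), payload 101100.
Byte 3: 0x99 = 10011001 (10xxxxxx ✓), payload 011001.
Concatenate: 1110101100011001 = 0xEB19 (16 bits → U+EB19).

U+EB19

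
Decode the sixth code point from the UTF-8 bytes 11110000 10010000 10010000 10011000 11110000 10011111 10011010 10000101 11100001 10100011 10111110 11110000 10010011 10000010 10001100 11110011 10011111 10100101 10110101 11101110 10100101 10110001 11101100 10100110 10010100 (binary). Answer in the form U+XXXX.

U+E971

Offset 0: leading byte 0xF0 = 11110000 → 4-byte char #1 = F0 90 90 98.
Offset 4: leading byte 0xF0 = 11110000 → 4-byte char #2 = F0 9F 9A 85.
Offset 8: leading byte 0xE1 = 11100001 → 3-byte char #3 = E1 A3 BE.
Offset 11: leading byte 0xF0 = 11110000 → 4-byte char #4 = F0 93 82 8C.
Offset 15: leading byte 0xF3 = 11110011 → 4-byte char #5 = F3 9F A5 B5.
Offset 19: leading byte 0xEE = 11101110 → 3-byte char #6 = EE A5 B1.
Leading byte 0xEE = 11101110 matches 1110xxxx → 3-byte sequence.
Byte 1: 0xEE = 11101110, payload 1110 (4 bits).
Byte 2: 0xA5 = 10100101 (10xxxxxx ✓), payload 100101.
Byte 3: 0xB1 = 10110001 (10xxxxxx ✓), payload 110001.
Concatenate: 1110100101110001 = 0xE971 (16 bits → U+E971).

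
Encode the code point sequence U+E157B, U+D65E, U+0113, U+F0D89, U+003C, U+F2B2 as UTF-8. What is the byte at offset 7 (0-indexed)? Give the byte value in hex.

U+E157B → 4-byte form F3 A1 95 BB at offsets 0–3.
U+D65E → 3-byte form ED 99 9E at offsets 4–6.
U+0113 → 2-byte form C4 93 at offsets 7–8.
Offset 7 falls in char 3's range; it's byte 1 of C4 93 = 0xC4.

0xC4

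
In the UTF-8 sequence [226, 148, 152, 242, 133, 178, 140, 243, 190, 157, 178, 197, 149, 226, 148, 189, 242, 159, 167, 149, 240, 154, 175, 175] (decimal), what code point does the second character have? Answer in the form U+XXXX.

U+85C8C

Offset 0: leading byte 0xE2 = 11100010 → 3-byte char #1 = E2 94 98.
Offset 3: leading byte 0xF2 = 11110010 → 4-byte char #2 = F2 85 B2 8C.
Leading byte 0xF2 = 11110010 matches 11110xxx → 4-byte sequence.
Byte 1: 0xF2 = 11110010, payload 010 (3 bits).
Byte 2: 0x85 = 10000101 (10xxxxxx ✓), payload 000101.
Byte 3: 0xB2 = 10110010 (10xxxxxx ✓), payload 110010.
Byte 4: 0x8C = 10001100 (10xxxxxx ✓), payload 001100.
Concatenate: 010000101110010001100 = 0x85C8C (21 bits → U+85C8C).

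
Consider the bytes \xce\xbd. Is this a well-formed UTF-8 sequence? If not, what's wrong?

valid

Leading byte 0xCE = 11001110 → 2-byte form.
Continuation bytes 0xBD=10111101 all match 10xxxxxx.
Decoded value 0x3BD is ≥ 0x80 (shortest form) and not a surrogate.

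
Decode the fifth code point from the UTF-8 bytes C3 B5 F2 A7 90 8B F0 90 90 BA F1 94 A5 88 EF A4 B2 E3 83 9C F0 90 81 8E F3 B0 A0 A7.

Offset 0: leading byte 0xC3 = 11000011 → 2-byte char #1 = C3 B5.
Offset 2: leading byte 0xF2 = 11110010 → 4-byte char #2 = F2 A7 90 8B.
Offset 6: leading byte 0xF0 = 11110000 → 4-byte char #3 = F0 90 90 BA.
Offset 10: leading byte 0xF1 = 11110001 → 4-byte char #4 = F1 94 A5 88.
Offset 14: leading byte 0xEF = 11101111 → 3-byte char #5 = EF A4 B2.
Leading byte 0xEF = 11101111 matches 1110xxxx → 3-byte sequence.
Byte 1: 0xEF = 11101111, payload 1111 (4 bits).
Byte 2: 0xA4 = 10100100 (10xxxxxx ✓), payload 100100.
Byte 3: 0xB2 = 10110010 (10xxxxxx ✓), payload 110010.
Concatenate: 1111100100110010 = 0xF932 (16 bits → U+F932).

U+F932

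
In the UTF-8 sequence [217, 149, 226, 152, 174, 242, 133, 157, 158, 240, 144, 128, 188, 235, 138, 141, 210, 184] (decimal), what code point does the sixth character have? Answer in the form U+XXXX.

U+04B8

Offset 0: leading byte 0xD9 = 11011001 → 2-byte char #1 = D9 95.
Offset 2: leading byte 0xE2 = 11100010 → 3-byte char #2 = E2 98 AE.
Offset 5: leading byte 0xF2 = 11110010 → 4-byte char #3 = F2 85 9D 9E.
Offset 9: leading byte 0xF0 = 11110000 → 4-byte char #4 = F0 90 80 BC.
Offset 13: leading byte 0xEB = 11101011 → 3-byte char #5 = EB 8A 8D.
Offset 16: leading byte 0xD2 = 11010010 → 2-byte char #6 = D2 B8.
Leading byte 0xD2 = 11010010 matches 110xxxxx → 2-byte sequence.
Byte 1: 0xD2 = 11010010, payload 10010 (5 bits).
Byte 2: 0xB8 = 10111000 (10xxxxxx ✓), payload 111000.
Concatenate: 10010111000 = 0x4B8 (11 bits → U+04B8).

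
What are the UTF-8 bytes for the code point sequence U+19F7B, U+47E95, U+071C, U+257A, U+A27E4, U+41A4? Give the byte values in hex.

F0 99 BD BB F1 87 BA 95 DC 9C E2 95 BA F2 A2 9F A4 E4 86 A4

U+19F7B: 4-byte form → F0 99 BD BB.
U+47E95: 4-byte form → F1 87 BA 95.
U+071C: 2-byte form → DC 9C.
U+257A: 3-byte form → E2 95 BA.
U+A27E4: 4-byte form → F2 A2 9F A4.
U+41A4: 3-byte form → E4 86 A4.
Concatenated (20 bytes): F0 99 BD BB F1 87 BA 95 DC 9C E2 95 BA F2 A2 9F A4 E4 86 A4.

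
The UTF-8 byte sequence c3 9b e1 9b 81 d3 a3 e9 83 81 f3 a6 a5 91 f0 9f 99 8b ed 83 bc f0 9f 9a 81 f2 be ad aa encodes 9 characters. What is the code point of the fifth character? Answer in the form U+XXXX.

U+E6951

Offset 0: leading byte 0xC3 = 11000011 → 2-byte char #1 = C3 9B.
Offset 2: leading byte 0xE1 = 11100001 → 3-byte char #2 = E1 9B 81.
Offset 5: leading byte 0xD3 = 11010011 → 2-byte char #3 = D3 A3.
Offset 7: leading byte 0xE9 = 11101001 → 3-byte char #4 = E9 83 81.
Offset 10: leading byte 0xF3 = 11110011 → 4-byte char #5 = F3 A6 A5 91.
Leading byte 0xF3 = 11110011 matches 11110xxx → 4-byte sequence.
Byte 1: 0xF3 = 11110011, payload 011 (3 bits).
Byte 2: 0xA6 = 10100110 (10xxxxxx ✓), payload 100110.
Byte 3: 0xA5 = 10100101 (10xxxxxx ✓), payload 100101.
Byte 4: 0x91 = 10010001 (10xxxxxx ✓), payload 010001.
Concatenate: 011100110100101010001 = 0xE6951 (21 bits → U+E6951).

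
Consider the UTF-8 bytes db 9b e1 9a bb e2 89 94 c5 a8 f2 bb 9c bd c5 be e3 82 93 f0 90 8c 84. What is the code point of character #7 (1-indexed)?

Offset 0: leading byte 0xDB = 11011011 → 2-byte char #1 = DB 9B.
Offset 2: leading byte 0xE1 = 11100001 → 3-byte char #2 = E1 9A BB.
Offset 5: leading byte 0xE2 = 11100010 → 3-byte char #3 = E2 89 94.
Offset 8: leading byte 0xC5 = 11000101 → 2-byte char #4 = C5 A8.
Offset 10: leading byte 0xF2 = 11110010 → 4-byte char #5 = F2 BB 9C BD.
Offset 14: leading byte 0xC5 = 11000101 → 2-byte char #6 = C5 BE.
Offset 16: leading byte 0xE3 = 11100011 → 3-byte char #7 = E3 82 93.
Leading byte 0xE3 = 11100011 matches 1110xxxx → 3-byte sequence.
Byte 1: 0xE3 = 11100011, payload 0011 (4 bits).
Byte 2: 0x82 = 10000010 (10xxxxxx ✓), payload 000010.
Byte 3: 0x93 = 10010011 (10xxxxxx ✓), payload 010011.
Concatenate: 0011000010010011 = 0x3093 (16 bits → U+3093).

U+3093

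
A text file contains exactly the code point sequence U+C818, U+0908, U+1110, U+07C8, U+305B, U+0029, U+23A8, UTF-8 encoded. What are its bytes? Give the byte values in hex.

EC A0 98 E0 A4 88 E1 84 90 DF 88 E3 81 9B 29 E2 8E A8

U+C818: 3-byte form → EC A0 98.
U+0908: 3-byte form → E0 A4 88.
U+1110: 3-byte form → E1 84 90.
U+07C8: 2-byte form → DF 88.
U+305B: 3-byte form → E3 81 9B.
U+0029: 1-byte form → 29.
U+23A8: 3-byte form → E2 8E A8.
Concatenated (18 bytes): EC A0 98 E0 A4 88 E1 84 90 DF 88 E3 81 9B 29 E2 8E A8.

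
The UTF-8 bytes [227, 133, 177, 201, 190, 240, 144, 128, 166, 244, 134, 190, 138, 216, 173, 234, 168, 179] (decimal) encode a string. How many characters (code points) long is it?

6

Byte at offset 0: 0xE3 = 11100011 → 3-byte char (#1). Advance 3.
Byte at offset 3: 0xC9 = 11001001 → 2-byte char (#2). Advance 2.
Byte at offset 5: 0xF0 = 11110000 → 4-byte char (#3). Advance 4.
Byte at offset 9: 0xF4 = 11110100 → 4-byte char (#4). Advance 4.
Byte at offset 13: 0xD8 = 11011000 → 2-byte char (#5). Advance 2.
Byte at offset 15: 0xEA = 11101010 → 3-byte char (#6). Advance 3.
Reached end at offset 18 after 6 code points.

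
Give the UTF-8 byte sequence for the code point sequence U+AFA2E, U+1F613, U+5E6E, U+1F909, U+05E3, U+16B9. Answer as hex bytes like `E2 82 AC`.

F2 AF A8 AE F0 9F 98 93 E5 B9 AE F0 9F A4 89 D7 A3 E1 9A B9

U+AFA2E: 4-byte form → F2 AF A8 AE.
U+1F613: 4-byte form → F0 9F 98 93.
U+5E6E: 3-byte form → E5 B9 AE.
U+1F909: 4-byte form → F0 9F A4 89.
U+05E3: 2-byte form → D7 A3.
U+16B9: 3-byte form → E1 9A B9.
Concatenated (20 bytes): F2 AF A8 AE F0 9F 98 93 E5 B9 AE F0 9F A4 89 D7 A3 E1 9A B9.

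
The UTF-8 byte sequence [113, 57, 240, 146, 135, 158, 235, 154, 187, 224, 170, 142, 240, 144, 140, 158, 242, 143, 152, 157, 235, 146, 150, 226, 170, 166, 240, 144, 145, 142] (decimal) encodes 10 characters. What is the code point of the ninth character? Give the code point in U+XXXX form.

U+2AA6

Offset 0: leading byte 0x71 = 01110001 → 1-byte char #1 = 71.
Offset 1: leading byte 0x39 = 00111001 → 1-byte char #2 = 39.
Offset 2: leading byte 0xF0 = 11110000 → 4-byte char #3 = F0 92 87 9E.
Offset 6: leading byte 0xEB = 11101011 → 3-byte char #4 = EB 9A BB.
Offset 9: leading byte 0xE0 = 11100000 → 3-byte char #5 = E0 AA 8E.
Offset 12: leading byte 0xF0 = 11110000 → 4-byte char #6 = F0 90 8C 9E.
Offset 16: leading byte 0xF2 = 11110010 → 4-byte char #7 = F2 8F 98 9D.
Offset 20: leading byte 0xEB = 11101011 → 3-byte char #8 = EB 92 96.
Offset 23: leading byte 0xE2 = 11100010 → 3-byte char #9 = E2 AA A6.
Leading byte 0xE2 = 11100010 matches 1110xxxx → 3-byte sequence.
Byte 1: 0xE2 = 11100010, payload 0010 (4 bits).
Byte 2: 0xAA = 10101010 (10xxxxxx ✓), payload 101010.
Byte 3: 0xA6 = 10100110 (10xxxxxx ✓), payload 100110.
Concatenate: 0010101010100110 = 0x2AA6 (16 bits → U+2AA6).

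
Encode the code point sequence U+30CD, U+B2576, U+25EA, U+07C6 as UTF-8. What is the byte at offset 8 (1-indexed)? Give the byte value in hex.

1-indexed offset 8 is 0-indexed offset 7.
U+30CD → 3-byte form E3 83 8D at offsets 0–2.
U+B2576 → 4-byte form F2 B2 95 B6 at offsets 3–6.
U+25EA → 3-byte form E2 97 AA at offsets 7–9.
Offset 7 falls in char 3's range; it's byte 1 of E2 97 AA = 0xE2.

0xE2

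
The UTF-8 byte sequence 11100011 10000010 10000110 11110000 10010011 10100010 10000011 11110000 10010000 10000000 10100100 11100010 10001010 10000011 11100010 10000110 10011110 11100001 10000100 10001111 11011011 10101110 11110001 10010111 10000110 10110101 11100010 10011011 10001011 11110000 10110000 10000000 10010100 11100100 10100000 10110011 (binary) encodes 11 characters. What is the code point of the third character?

Offset 0: leading byte 0xE3 = 11100011 → 3-byte char #1 = E3 82 86.
Offset 3: leading byte 0xF0 = 11110000 → 4-byte char #2 = F0 93 A2 83.
Offset 7: leading byte 0xF0 = 11110000 → 4-byte char #3 = F0 90 80 A4.
Leading byte 0xF0 = 11110000 matches 11110xxx → 4-byte sequence.
Byte 1: 0xF0 = 11110000, payload 000 (3 bits).
Byte 2: 0x90 = 10010000 (10xxxxxx ✓), payload 010000.
Byte 3: 0x80 = 10000000 (10xxxxxx ✓), payload 000000.
Byte 4: 0xA4 = 10100100 (10xxxxxx ✓), payload 100100.
Concatenate: 000010000000000100100 = 0x10024 (21 bits → U+10024).

U+10024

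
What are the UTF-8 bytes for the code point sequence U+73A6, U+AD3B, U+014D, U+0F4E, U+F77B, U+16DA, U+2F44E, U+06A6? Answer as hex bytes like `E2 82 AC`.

U+73A6: 3-byte form → E7 8E A6.
U+AD3B: 3-byte form → EA B4 BB.
U+014D: 2-byte form → C5 8D.
U+0F4E: 3-byte form → E0 BD 8E.
U+F77B: 3-byte form → EF 9D BB.
U+16DA: 3-byte form → E1 9B 9A.
U+2F44E: 4-byte form → F0 AF 91 8E.
U+06A6: 2-byte form → DA A6.
Concatenated (23 bytes): E7 8E A6 EA B4 BB C5 8D E0 BD 8E EF 9D BB E1 9B 9A F0 AF 91 8E DA A6.

E7 8E A6 EA B4 BB C5 8D E0 BD 8E EF 9D BB E1 9B 9A F0 AF 91 8E DA A6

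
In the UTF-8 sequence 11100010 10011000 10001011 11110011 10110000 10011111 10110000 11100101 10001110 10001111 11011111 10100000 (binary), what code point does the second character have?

U+F07F0

Offset 0: leading byte 0xE2 = 11100010 → 3-byte char #1 = E2 98 8B.
Offset 3: leading byte 0xF3 = 11110011 → 4-byte char #2 = F3 B0 9F B0.
Leading byte 0xF3 = 11110011 matches 11110xxx → 4-byte sequence.
Byte 1: 0xF3 = 11110011, payload 011 (3 bits).
Byte 2: 0xB0 = 10110000 (10xxxxxx ✓), payload 110000.
Byte 3: 0x9F = 10011111 (10xxxxxx ✓), payload 011111.
Byte 4: 0xB0 = 10110000 (10xxxxxx ✓), payload 110000.
Concatenate: 011110000011111110000 = 0xF07F0 (21 bits → U+F07F0).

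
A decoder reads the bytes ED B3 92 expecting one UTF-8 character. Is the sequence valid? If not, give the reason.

invalid (encodes a surrogate (U+D800–U+DFFF))

Structurally a 3-byte sequence; payload = 0xDCD2.
But 0xDCD2 is in U+D800–U+DFFF, the surrogate range. Surrogates are not Unicode scalar values and are forbidden in UTF-8.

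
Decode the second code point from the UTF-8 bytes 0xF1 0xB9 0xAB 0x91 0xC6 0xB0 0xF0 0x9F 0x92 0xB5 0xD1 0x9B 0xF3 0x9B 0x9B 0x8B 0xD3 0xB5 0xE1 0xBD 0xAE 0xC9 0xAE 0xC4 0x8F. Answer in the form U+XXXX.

U+01B0

Offset 0: leading byte 0xF1 = 11110001 → 4-byte char #1 = F1 B9 AB 91.
Offset 4: leading byte 0xC6 = 11000110 → 2-byte char #2 = C6 B0.
Leading byte 0xC6 = 11000110 matches 110xxxxx → 2-byte sequence.
Byte 1: 0xC6 = 11000110, payload 00110 (5 bits).
Byte 2: 0xB0 = 10110000 (10xxxxxx ✓), payload 110000.
Concatenate: 00110110000 = 0x1B0 (11 bits → U+01B0).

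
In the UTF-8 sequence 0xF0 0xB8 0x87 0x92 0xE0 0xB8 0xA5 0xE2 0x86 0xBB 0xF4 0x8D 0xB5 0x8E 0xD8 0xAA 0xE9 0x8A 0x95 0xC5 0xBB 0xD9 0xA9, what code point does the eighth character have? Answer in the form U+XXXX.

U+0669

Offset 0: leading byte 0xF0 = 11110000 → 4-byte char #1 = F0 B8 87 92.
Offset 4: leading byte 0xE0 = 11100000 → 3-byte char #2 = E0 B8 A5.
Offset 7: leading byte 0xE2 = 11100010 → 3-byte char #3 = E2 86 BB.
Offset 10: leading byte 0xF4 = 11110100 → 4-byte char #4 = F4 8D B5 8E.
Offset 14: leading byte 0xD8 = 11011000 → 2-byte char #5 = D8 AA.
Offset 16: leading byte 0xE9 = 11101001 → 3-byte char #6 = E9 8A 95.
Offset 19: leading byte 0xC5 = 11000101 → 2-byte char #7 = C5 BB.
Offset 21: leading byte 0xD9 = 11011001 → 2-byte char #8 = D9 A9.
Leading byte 0xD9 = 11011001 matches 110xxxxx → 2-byte sequence.
Byte 1: 0xD9 = 11011001, payload 11001 (5 bits).
Byte 2: 0xA9 = 10101001 (10xxxxxx ✓), payload 101001.
Concatenate: 11001101001 = 0x669 (11 bits → U+0669).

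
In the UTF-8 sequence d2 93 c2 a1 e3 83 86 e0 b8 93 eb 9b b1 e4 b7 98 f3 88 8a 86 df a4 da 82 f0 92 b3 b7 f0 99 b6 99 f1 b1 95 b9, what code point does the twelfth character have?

Offset 0: leading byte 0xD2 = 11010010 → 2-byte char #1 = D2 93.
Offset 2: leading byte 0xC2 = 11000010 → 2-byte char #2 = C2 A1.
Offset 4: leading byte 0xE3 = 11100011 → 3-byte char #3 = E3 83 86.
Offset 7: leading byte 0xE0 = 11100000 → 3-byte char #4 = E0 B8 93.
Offset 10: leading byte 0xEB = 11101011 → 3-byte char #5 = EB 9B B1.
Offset 13: leading byte 0xE4 = 11100100 → 3-byte char #6 = E4 B7 98.
Offset 16: leading byte 0xF3 = 11110011 → 4-byte char #7 = F3 88 8A 86.
Offset 20: leading byte 0xDF = 11011111 → 2-byte char #8 = DF A4.
Offset 22: leading byte 0xDA = 11011010 → 2-byte char #9 = DA 82.
Offset 24: leading byte 0xF0 = 11110000 → 4-byte char #10 = F0 92 B3 B7.
Offset 28: leading byte 0xF0 = 11110000 → 4-byte char #11 = F0 99 B6 99.
Offset 32: leading byte 0xF1 = 11110001 → 4-byte char #12 = F1 B1 95 B9.
Leading byte 0xF1 = 11110001 matches 11110xxx → 4-byte sequence.
Byte 1: 0xF1 = 11110001, payload 001 (3 bits).
Byte 2: 0xB1 = 10110001 (10xxxxxx ✓), payload 110001.
Byte 3: 0x95 = 10010101 (10xxxxxx ✓), payload 010101.
Byte 4: 0xB9 = 10111001 (10xxxxxx ✓), payload 111001.
Concatenate: 001110001010101111001 = 0x71579 (21 bits → U+71579).

U+71579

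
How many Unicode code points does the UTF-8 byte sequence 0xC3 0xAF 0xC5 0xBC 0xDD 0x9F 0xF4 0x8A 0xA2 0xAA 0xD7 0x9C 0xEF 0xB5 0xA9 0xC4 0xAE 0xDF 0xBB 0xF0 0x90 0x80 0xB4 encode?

9

Byte at offset 0: 0xC3 = 11000011 → 2-byte char (#1). Advance 2.
Byte at offset 2: 0xC5 = 11000101 → 2-byte char (#2). Advance 2.
Byte at offset 4: 0xDD = 11011101 → 2-byte char (#3). Advance 2.
Byte at offset 6: 0xF4 = 11110100 → 4-byte char (#4). Advance 4.
Byte at offset 10: 0xD7 = 11010111 → 2-byte char (#5). Advance 2.
Byte at offset 12: 0xEF = 11101111 → 3-byte char (#6). Advance 3.
Byte at offset 15: 0xC4 = 11000100 → 2-byte char (#7). Advance 2.
Byte at offset 17: 0xDF = 11011111 → 2-byte char (#8). Advance 2.
Byte at offset 19: 0xF0 = 11110000 → 4-byte char (#9). Advance 4.
Reached end at offset 23 after 9 code points.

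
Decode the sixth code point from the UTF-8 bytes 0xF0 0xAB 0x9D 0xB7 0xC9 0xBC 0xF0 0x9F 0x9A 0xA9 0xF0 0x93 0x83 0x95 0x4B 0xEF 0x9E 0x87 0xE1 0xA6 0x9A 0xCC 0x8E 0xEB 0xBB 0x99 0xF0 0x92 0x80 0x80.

Offset 0: leading byte 0xF0 = 11110000 → 4-byte char #1 = F0 AB 9D B7.
Offset 4: leading byte 0xC9 = 11001001 → 2-byte char #2 = C9 BC.
Offset 6: leading byte 0xF0 = 11110000 → 4-byte char #3 = F0 9F 9A A9.
Offset 10: leading byte 0xF0 = 11110000 → 4-byte char #4 = F0 93 83 95.
Offset 14: leading byte 0x4B = 01001011 → 1-byte char #5 = 4B.
Offset 15: leading byte 0xEF = 11101111 → 3-byte char #6 = EF 9E 87.
Leading byte 0xEF = 11101111 matches 1110xxxx → 3-byte sequence.
Byte 1: 0xEF = 11101111, payload 1111 (4 bits).
Byte 2: 0x9E = 10011110 (10xxxxxx ✓), payload 011110.
Byte 3: 0x87 = 10000111 (10xxxxxx ✓), payload 000111.
Concatenate: 1111011110000111 = 0xF787 (16 bits → U+F787).

U+F787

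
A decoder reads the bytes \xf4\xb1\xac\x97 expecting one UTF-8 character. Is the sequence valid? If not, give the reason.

invalid (encodes a value above U+10FFFF)

Leading byte 0xF4 = 11110100 → 4-byte form.
Payload = 0x131B17, which exceeds U+10FFFF, the maximum Unicode code point. (Leading bytes F5–FF, or F4 followed by ≥ 0x90, are invalid.)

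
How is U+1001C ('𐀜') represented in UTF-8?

F0 90 80 9C

U+1001C = 0x1001C = 65564 decimal. In range U+10000–U+10FFFF → 4-byte form: 11110xxx 10xxxxxx 10xxxxxx 10xxxxxx.
Binary (21 bits): 000010000000000011100.
Split 3+6+6+6: 000 | 010000 | 000000 | 011100.
Byte 1: 11110000 = 0xF0.
Byte 2: 10010000 = 0x90.
Byte 3: 10000000 = 0x80.
Byte 4: 10011100 = 0x9C.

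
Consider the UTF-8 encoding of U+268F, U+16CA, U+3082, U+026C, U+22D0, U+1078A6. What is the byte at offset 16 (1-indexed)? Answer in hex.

0x87

1-indexed offset 16 is 0-indexed offset 15.
U+268F → 3-byte form E2 9A 8F at offsets 0–2.
U+16CA → 3-byte form E1 9B 8A at offsets 3–5.
U+3082 → 3-byte form E3 82 82 at offsets 6–8.
U+026C → 2-byte form C9 AC at offsets 9–10.
U+22D0 → 3-byte form E2 8B 90 at offsets 11–13.
U+1078A6 → 4-byte form F4 87 A2 A6 at offsets 14–17.
Offset 15 falls in char 6's range; it's byte 2 of F4 87 A2 A6 = 0x87.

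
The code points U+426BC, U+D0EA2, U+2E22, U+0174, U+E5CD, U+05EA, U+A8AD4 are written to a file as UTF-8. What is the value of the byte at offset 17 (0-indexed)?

U+426BC → 4-byte form F1 82 9A BC at offsets 0–3.
U+D0EA2 → 4-byte form F3 90 BA A2 at offsets 4–7.
U+2E22 → 3-byte form E2 B8 A2 at offsets 8–10.
U+0174 → 2-byte form C5 B4 at offsets 11–12.
U+E5CD → 3-byte form EE 97 8D at offsets 13–15.
U+05EA → 2-byte form D7 AA at offsets 16–17.
Offset 17 falls in char 6's range; it's byte 2 of D7 AA = 0xAA.

0xAA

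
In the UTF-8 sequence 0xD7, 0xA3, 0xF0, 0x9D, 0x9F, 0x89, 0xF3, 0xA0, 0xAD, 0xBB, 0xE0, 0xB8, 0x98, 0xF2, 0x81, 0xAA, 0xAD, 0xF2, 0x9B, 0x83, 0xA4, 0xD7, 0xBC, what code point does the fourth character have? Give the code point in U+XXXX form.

U+0E18

Offset 0: leading byte 0xD7 = 11010111 → 2-byte char #1 = D7 A3.
Offset 2: leading byte 0xF0 = 11110000 → 4-byte char #2 = F0 9D 9F 89.
Offset 6: leading byte 0xF3 = 11110011 → 4-byte char #3 = F3 A0 AD BB.
Offset 10: leading byte 0xE0 = 11100000 → 3-byte char #4 = E0 B8 98.
Leading byte 0xE0 = 11100000 matches 1110xxxx → 3-byte sequence.
Byte 1: 0xE0 = 11100000, payload 0000 (4 bits).
Byte 2: 0xB8 = 10111000 (10xxxxxx ✓), payload 111000.
Byte 3: 0x98 = 10011000 (10xxxxxx ✓), payload 011000.
Concatenate: 0000111000011000 = 0xE18 (16 bits → U+0E18).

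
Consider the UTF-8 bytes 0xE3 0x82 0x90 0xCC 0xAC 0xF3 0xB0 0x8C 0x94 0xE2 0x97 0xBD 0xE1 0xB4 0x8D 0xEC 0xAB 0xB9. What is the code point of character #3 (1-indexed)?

Offset 0: leading byte 0xE3 = 11100011 → 3-byte char #1 = E3 82 90.
Offset 3: leading byte 0xCC = 11001100 → 2-byte char #2 = CC AC.
Offset 5: leading byte 0xF3 = 11110011 → 4-byte char #3 = F3 B0 8C 94.
Leading byte 0xF3 = 11110011 matches 11110xxx → 4-byte sequence.
Byte 1: 0xF3 = 11110011, payload 011 (3 bits).
Byte 2: 0xB0 = 10110000 (10xxxxxx ✓), payload 110000.
Byte 3: 0x8C = 10001100 (10xxxxxx ✓), payload 001100.
Byte 4: 0x94 = 10010100 (10xxxxxx ✓), payload 010100.
Concatenate: 011110000001100010100 = 0xF0314 (21 bits → U+F0314).

U+F0314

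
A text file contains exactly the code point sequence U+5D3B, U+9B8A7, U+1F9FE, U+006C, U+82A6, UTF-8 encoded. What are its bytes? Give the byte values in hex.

E5 B4 BB F2 9B A2 A7 F0 9F A7 BE 6C E8 8A A6

U+5D3B: 3-byte form → E5 B4 BB.
U+9B8A7: 4-byte form → F2 9B A2 A7.
U+1F9FE: 4-byte form → F0 9F A7 BE.
U+006C: 1-byte form → 6C.
U+82A6: 3-byte form → E8 8A A6.
Concatenated (15 bytes): E5 B4 BB F2 9B A2 A7 F0 9F A7 BE 6C E8 8A A6.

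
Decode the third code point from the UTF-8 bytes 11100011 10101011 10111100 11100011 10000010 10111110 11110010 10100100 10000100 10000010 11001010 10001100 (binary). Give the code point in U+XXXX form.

U+A4102

Offset 0: leading byte 0xE3 = 11100011 → 3-byte char #1 = E3 AB BC.
Offset 3: leading byte 0xE3 = 11100011 → 3-byte char #2 = E3 82 BE.
Offset 6: leading byte 0xF2 = 11110010 → 4-byte char #3 = F2 A4 84 82.
Leading byte 0xF2 = 11110010 matches 11110xxx → 4-byte sequence.
Byte 1: 0xF2 = 11110010, payload 010 (3 bits).
Byte 2: 0xA4 = 10100100 (10xxxxxx ✓), payload 100100.
Byte 3: 0x84 = 10000100 (10xxxxxx ✓), payload 000100.
Byte 4: 0x82 = 10000010 (10xxxxxx ✓), payload 000010.
Concatenate: 010100100000100000010 = 0xA4102 (21 bits → U+A4102).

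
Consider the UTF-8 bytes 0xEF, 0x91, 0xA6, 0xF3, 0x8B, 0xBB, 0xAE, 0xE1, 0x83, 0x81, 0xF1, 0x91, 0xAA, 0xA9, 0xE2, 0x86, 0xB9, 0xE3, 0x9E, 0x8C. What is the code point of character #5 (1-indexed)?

Offset 0: leading byte 0xEF = 11101111 → 3-byte char #1 = EF 91 A6.
Offset 3: leading byte 0xF3 = 11110011 → 4-byte char #2 = F3 8B BB AE.
Offset 7: leading byte 0xE1 = 11100001 → 3-byte char #3 = E1 83 81.
Offset 10: leading byte 0xF1 = 11110001 → 4-byte char #4 = F1 91 AA A9.
Offset 14: leading byte 0xE2 = 11100010 → 3-byte char #5 = E2 86 B9.
Leading byte 0xE2 = 11100010 matches 1110xxxx → 3-byte sequence.
Byte 1: 0xE2 = 11100010, payload 0010 (4 bits).
Byte 2: 0x86 = 10000110 (10xxxxxx ✓), payload 000110.
Byte 3: 0xB9 = 10111001 (10xxxxxx ✓), payload 111001.
Concatenate: 0010000110111001 = 0x21B9 (16 bits → U+21B9).

U+21B9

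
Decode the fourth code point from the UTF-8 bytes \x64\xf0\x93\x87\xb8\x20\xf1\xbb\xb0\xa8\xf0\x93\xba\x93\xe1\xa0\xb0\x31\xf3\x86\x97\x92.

U+7BC28

Offset 0: leading byte 0x64 = 01100100 → 1-byte char #1 = 64.
Offset 1: leading byte 0xF0 = 11110000 → 4-byte char #2 = F0 93 87 B8.
Offset 5: leading byte 0x20 = 00100000 → 1-byte char #3 = 20.
Offset 6: leading byte 0xF1 = 11110001 → 4-byte char #4 = F1 BB B0 A8.
Leading byte 0xF1 = 11110001 matches 11110xxx → 4-byte sequence.
Byte 1: 0xF1 = 11110001, payload 001 (3 bits).
Byte 2: 0xBB = 10111011 (10xxxxxx ✓), payload 111011.
Byte 3: 0xB0 = 10110000 (10xxxxxx ✓), payload 110000.
Byte 4: 0xA8 = 10101000 (10xxxxxx ✓), payload 101000.
Concatenate: 001111011110000101000 = 0x7BC28 (21 bits → U+7BC28).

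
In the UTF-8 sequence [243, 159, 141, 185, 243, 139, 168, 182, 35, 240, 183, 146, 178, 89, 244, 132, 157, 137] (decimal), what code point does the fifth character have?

U+0059

Offset 0: leading byte 0xF3 = 11110011 → 4-byte char #1 = F3 9F 8D B9.
Offset 4: leading byte 0xF3 = 11110011 → 4-byte char #2 = F3 8B A8 B6.
Offset 8: leading byte 0x23 = 00100011 → 1-byte char #3 = 23.
Offset 9: leading byte 0xF0 = 11110000 → 4-byte char #4 = F0 B7 92 B2.
Offset 13: leading byte 0x59 = 01011001 → 1-byte char #5 = 59.
Leading byte 0x59 = 01011001 matches 0xxxxxxx → 1-byte sequence.
Byte 1: 0x59 = 01011001, payload 1011001 (7 bits).
Concatenate: 1011001 = 0x59 (7 bits → U+0059).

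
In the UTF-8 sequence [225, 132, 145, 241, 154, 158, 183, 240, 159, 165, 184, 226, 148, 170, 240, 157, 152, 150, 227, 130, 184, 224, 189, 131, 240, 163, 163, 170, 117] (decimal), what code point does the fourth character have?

U+252A

Offset 0: leading byte 0xE1 = 11100001 → 3-byte char #1 = E1 84 91.
Offset 3: leading byte 0xF1 = 11110001 → 4-byte char #2 = F1 9A 9E B7.
Offset 7: leading byte 0xF0 = 11110000 → 4-byte char #3 = F0 9F A5 B8.
Offset 11: leading byte 0xE2 = 11100010 → 3-byte char #4 = E2 94 AA.
Leading byte 0xE2 = 11100010 matches 1110xxxx → 3-byte sequence.
Byte 1: 0xE2 = 11100010, payload 0010 (4 bits).
Byte 2: 0x94 = 10010100 (10xxxxxx ✓), payload 010100.
Byte 3: 0xAA = 10101010 (10xxxxxx ✓), payload 101010.
Concatenate: 0010010100101010 = 0x252A (16 bits → U+252A).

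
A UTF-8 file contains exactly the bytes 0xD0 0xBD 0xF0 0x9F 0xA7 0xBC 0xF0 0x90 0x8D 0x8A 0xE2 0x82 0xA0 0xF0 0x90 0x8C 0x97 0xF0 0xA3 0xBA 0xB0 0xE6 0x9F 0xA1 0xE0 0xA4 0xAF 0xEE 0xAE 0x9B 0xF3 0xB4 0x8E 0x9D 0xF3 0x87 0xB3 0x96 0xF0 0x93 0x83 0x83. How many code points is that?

Byte at offset 0: 0xD0 = 11010000 → 2-byte char (#1). Advance 2.
Byte at offset 2: 0xF0 = 11110000 → 4-byte char (#2). Advance 4.
Byte at offset 6: 0xF0 = 11110000 → 4-byte char (#3). Advance 4.
Byte at offset 10: 0xE2 = 11100010 → 3-byte char (#4). Advance 3.
Byte at offset 13: 0xF0 = 11110000 → 4-byte char (#5). Advance 4.
Byte at offset 17: 0xF0 = 11110000 → 4-byte char (#6). Advance 4.
Byte at offset 21: 0xE6 = 11100110 → 3-byte char (#7). Advance 3.
Byte at offset 24: 0xE0 = 11100000 → 3-byte char (#8). Advance 3.
Byte at offset 27: 0xEE = 11101110 → 3-byte char (#9). Advance 3.
Byte at offset 30: 0xF3 = 11110011 → 4-byte char (#10). Advance 4.
Byte at offset 34: 0xF3 = 11110011 → 4-byte char (#11). Advance 4.
Byte at offset 38: 0xF0 = 11110000 → 4-byte char (#12). Advance 4.
Reached end at offset 42 after 12 code points.

12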